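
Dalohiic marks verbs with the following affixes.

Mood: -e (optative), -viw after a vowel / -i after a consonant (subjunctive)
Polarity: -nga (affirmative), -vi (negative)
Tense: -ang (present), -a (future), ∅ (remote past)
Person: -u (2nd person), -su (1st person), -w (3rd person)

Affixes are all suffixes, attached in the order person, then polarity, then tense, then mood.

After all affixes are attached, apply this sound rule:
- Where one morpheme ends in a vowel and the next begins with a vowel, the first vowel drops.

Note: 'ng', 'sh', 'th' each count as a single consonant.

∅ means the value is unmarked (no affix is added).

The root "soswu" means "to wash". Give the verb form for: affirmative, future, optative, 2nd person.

soswunge

Attach person 2nd person -u → soswuu.
Attach polarity affirmative -nga → soswuunga.
Attach tense future -a → soswuungaa.
Attach mood optative -e → soswuungaae.
Apply vowel deletion: soswuungaae → soswunge.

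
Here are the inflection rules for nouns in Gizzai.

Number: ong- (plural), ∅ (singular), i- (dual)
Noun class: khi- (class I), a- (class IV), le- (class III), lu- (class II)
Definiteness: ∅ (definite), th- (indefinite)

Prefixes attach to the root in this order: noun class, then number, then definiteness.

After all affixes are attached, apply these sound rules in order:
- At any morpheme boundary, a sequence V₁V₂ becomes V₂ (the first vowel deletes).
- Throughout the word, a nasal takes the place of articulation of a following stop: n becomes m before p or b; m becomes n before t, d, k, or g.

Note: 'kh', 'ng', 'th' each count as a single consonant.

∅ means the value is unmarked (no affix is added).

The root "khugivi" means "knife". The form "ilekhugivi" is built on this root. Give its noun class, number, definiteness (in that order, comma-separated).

Segment: i-le-khugivi.
noun class: le- → class III.
number: i- → dual.
definiteness: ∅ → definite.

class III, dual, definite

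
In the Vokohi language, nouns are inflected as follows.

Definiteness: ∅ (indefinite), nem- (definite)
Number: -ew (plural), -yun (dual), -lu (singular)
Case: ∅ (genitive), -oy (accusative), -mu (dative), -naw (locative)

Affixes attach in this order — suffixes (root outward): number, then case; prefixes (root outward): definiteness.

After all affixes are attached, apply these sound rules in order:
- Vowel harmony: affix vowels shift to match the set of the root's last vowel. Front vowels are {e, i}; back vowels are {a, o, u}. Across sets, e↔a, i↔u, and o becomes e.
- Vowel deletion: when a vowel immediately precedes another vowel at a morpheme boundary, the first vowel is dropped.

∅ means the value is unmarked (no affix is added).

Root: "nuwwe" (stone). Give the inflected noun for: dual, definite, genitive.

nemnuwweyin

Attach definiteness definite nem- → nemnuwwe.
Attach number dual -yun → nemnuwweyun.
case = genitive: zero marking, form stays nemnuwweyun.
Apply vowel harmony: nemnuwweyun → nemnuwweyin.
Vowel deletion: no change.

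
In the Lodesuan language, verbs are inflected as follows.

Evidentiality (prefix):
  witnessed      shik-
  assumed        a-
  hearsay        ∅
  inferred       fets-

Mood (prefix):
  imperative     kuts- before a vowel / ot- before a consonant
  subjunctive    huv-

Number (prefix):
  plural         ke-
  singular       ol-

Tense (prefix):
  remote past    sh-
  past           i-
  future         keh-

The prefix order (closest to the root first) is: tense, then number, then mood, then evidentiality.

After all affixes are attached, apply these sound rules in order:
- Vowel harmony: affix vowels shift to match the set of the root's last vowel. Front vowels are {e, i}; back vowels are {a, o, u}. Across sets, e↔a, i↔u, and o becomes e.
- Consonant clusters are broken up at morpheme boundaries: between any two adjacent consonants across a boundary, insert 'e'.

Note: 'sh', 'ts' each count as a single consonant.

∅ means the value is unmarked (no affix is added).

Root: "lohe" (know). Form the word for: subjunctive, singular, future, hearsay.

hivelekehelohe

Attach tense future keh- → kehlohe.
Attach number singular ol- → olkehlohe.
Attach mood subjunctive huv- → huvolkehlohe.
evidentiality = hearsay: zero marking, form stays huvolkehlohe.
Apply vowel harmony: huvolkehlohe → hivelkehlohe.
Apply epenthesis: hivelkehlohe → hivelekehelohe.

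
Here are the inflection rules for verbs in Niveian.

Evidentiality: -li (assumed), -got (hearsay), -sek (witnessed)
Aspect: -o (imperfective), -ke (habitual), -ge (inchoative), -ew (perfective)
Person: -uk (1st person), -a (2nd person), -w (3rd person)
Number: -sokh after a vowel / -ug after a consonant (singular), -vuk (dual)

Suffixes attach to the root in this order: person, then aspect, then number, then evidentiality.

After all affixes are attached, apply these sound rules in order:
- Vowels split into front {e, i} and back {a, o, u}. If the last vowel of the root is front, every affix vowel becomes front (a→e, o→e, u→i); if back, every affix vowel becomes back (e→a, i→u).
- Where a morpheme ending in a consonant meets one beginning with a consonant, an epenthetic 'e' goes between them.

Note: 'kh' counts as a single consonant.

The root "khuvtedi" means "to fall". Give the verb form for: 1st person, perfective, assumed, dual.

Attach person 1st person -uk → khuvtediuk.
Attach aspect perfective -ew → khuvtediukew.
Attach number dual -vuk → khuvtediukewvuk.
Attach evidentiality assumed -li → khuvtediukewvukli.
Apply vowel harmony: khuvtediukewvukli → khuvtediikewvikli.
Apply epenthesis: khuvtediikewvikli → khuvtediikewevikeli.

khuvtediikewevikeli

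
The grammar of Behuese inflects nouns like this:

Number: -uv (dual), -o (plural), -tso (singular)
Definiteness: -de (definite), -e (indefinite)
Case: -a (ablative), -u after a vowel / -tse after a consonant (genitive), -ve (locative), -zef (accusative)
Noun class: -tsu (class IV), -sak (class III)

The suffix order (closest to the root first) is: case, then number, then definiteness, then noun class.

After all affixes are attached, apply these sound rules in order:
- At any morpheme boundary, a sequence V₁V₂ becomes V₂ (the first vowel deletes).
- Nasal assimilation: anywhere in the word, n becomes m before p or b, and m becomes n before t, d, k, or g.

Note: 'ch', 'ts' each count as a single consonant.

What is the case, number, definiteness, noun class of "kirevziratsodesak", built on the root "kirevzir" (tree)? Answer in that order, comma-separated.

ablative, singular, definite, class III

Segment: kirevzir-a-tso-de-sak.
case: -a → ablative.
number: -tso → singular.
definiteness: -de → definite.
noun class: -sak → class III.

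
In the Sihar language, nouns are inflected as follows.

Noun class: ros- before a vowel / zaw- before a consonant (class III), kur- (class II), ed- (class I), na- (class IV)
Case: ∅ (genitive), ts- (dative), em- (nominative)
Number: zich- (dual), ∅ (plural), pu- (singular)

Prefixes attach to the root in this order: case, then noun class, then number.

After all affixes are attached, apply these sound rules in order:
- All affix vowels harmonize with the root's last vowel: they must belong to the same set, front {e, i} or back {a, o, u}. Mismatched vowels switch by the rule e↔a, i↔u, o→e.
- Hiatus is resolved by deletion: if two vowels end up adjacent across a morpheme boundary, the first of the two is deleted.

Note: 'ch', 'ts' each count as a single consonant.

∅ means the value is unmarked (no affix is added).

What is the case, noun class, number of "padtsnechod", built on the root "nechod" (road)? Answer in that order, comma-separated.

dative, class I, singular

Segment: pu-ed-ts-nechod.
case: ts- → dative.
noun class: ed- → class I.
number: pu- → singular.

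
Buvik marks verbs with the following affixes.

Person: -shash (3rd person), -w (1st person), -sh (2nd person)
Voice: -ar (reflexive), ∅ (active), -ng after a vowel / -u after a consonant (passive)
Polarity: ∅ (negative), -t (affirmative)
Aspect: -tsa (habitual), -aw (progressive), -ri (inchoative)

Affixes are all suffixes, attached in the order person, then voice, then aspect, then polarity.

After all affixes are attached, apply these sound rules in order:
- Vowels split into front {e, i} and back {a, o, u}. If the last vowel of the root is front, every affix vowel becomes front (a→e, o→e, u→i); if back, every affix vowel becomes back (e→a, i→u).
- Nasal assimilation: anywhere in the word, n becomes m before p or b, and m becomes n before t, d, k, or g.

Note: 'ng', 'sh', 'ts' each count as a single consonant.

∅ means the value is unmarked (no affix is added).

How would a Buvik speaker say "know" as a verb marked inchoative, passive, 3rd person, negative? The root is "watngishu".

watngishushashuru

Attach person 3rd person -shash → watngishushash.
Attach voice passive -u (after consonant 'sh') → watngishushashu.
Attach aspect inchoative -ri → watngishushashuri.
polarity = negative: zero marking, form stays watngishushashuri.
Apply vowel harmony: watngishushashuri → watngishushashuru.
Nasal assimilation: no change.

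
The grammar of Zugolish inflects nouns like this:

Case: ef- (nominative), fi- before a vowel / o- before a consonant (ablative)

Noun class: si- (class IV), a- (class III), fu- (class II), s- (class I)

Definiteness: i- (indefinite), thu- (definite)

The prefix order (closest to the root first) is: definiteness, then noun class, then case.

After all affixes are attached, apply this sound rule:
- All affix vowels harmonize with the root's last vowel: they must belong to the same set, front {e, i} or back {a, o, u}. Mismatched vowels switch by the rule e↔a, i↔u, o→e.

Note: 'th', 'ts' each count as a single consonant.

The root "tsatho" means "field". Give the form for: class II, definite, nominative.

affuthutsatho

Attach definiteness definite thu- → thutsatho.
Attach noun class class II fu- → futhutsatho.
Attach case nominative ef- → effuthutsatho.
Apply vowel harmony: effuthutsatho → affuthutsatho.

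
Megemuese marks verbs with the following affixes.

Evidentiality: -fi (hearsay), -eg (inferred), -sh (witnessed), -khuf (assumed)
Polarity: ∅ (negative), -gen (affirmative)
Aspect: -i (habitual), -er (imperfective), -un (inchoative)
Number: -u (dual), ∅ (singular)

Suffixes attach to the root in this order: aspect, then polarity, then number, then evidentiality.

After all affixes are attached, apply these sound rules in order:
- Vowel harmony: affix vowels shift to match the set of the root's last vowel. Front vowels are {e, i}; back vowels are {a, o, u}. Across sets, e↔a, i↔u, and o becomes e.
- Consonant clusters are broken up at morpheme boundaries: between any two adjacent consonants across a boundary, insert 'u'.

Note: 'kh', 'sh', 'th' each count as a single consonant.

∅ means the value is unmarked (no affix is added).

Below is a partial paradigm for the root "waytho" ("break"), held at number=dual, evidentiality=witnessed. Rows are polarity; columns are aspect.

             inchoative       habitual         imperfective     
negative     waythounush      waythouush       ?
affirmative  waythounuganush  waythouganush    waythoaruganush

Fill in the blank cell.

waythoarush

Attach aspect imperfective -er → waythoer.
polarity = negative: zero marking, form stays waythoer.
Attach number dual -u → waythoeru.
Attach evidentiality witnessed -sh → waythoerush.
Apply vowel harmony: waythoerush → waythoarush.
Epenthesis: no change.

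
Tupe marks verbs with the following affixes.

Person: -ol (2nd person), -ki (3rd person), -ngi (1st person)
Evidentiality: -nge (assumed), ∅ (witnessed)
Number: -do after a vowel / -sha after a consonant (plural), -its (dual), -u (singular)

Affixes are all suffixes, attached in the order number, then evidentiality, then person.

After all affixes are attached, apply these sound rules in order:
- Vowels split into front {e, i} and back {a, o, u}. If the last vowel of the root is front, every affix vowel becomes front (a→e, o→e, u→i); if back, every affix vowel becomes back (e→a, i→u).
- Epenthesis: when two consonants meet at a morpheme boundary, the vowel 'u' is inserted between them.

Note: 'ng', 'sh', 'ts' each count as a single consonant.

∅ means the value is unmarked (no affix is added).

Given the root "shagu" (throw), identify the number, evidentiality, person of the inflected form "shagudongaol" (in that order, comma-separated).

plural, assumed, 2nd person

Segment: shagu-do-nge-ol.
number: -do/sha → plural.
evidentiality: -nge → assumed.
person: -ol → 2nd person.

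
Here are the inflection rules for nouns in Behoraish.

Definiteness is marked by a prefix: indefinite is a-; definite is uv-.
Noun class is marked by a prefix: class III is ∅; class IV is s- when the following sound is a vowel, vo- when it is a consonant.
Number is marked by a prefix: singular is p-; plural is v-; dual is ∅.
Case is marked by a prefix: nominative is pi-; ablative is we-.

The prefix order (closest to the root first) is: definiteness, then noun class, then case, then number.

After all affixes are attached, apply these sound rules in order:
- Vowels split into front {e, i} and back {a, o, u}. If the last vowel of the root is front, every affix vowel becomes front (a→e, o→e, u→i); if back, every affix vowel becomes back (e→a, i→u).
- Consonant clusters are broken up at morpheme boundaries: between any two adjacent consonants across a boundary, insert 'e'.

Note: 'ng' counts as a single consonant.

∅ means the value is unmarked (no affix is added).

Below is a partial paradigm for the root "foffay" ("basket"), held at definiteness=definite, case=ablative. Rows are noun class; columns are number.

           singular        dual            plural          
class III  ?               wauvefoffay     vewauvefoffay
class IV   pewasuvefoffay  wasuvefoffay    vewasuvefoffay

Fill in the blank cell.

Attach definiteness definite uv- → uvfoffay.
noun class = class III: zero marking, form stays uvfoffay.
Attach case ablative we- → weuvfoffay.
Attach number singular p- → pweuvfoffay.
Apply vowel harmony: pweuvfoffay → pwauvfoffay.
Apply epenthesis: pwauvfoffay → pewauvefoffay.

pewauvefoffay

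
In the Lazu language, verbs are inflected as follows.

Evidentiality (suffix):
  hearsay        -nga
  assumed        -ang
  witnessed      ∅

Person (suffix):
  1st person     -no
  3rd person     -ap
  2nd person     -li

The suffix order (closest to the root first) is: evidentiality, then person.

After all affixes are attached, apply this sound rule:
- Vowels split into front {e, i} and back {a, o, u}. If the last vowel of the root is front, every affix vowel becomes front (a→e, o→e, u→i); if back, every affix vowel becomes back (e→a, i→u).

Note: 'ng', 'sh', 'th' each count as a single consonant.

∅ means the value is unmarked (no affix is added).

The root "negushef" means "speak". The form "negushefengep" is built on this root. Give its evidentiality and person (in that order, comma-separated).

Segment: negushef-ang-ap.
evidentiality: -ang → assumed.
person: -ap → 3rd person.

assumed, 3rd person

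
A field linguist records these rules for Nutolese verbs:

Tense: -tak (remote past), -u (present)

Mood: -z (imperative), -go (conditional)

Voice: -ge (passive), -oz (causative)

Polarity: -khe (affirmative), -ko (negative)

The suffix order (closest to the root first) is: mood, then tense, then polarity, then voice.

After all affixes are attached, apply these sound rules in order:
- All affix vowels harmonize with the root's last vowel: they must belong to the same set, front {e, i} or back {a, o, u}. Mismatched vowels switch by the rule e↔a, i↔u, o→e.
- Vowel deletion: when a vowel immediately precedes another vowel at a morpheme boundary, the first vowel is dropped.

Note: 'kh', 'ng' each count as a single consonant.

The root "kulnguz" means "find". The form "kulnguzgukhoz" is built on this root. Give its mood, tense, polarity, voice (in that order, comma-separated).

Segment: kulnguz-go-u-khe-oz.
mood: -go → conditional.
tense: -u → present.
polarity: -khe → affirmative.
voice: -oz → causative.

conditional, present, affirmative, causative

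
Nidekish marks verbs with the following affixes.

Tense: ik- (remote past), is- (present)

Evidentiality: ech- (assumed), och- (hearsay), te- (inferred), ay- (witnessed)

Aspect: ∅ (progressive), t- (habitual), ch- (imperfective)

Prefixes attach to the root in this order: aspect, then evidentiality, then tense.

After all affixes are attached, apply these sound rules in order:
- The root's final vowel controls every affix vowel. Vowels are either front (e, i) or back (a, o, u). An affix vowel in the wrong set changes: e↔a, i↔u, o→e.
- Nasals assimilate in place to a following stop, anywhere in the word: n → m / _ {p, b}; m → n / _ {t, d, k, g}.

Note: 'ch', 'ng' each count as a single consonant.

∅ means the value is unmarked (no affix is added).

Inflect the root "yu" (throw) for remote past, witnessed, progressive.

ukayyu

aspect = progressive: zero marking, form stays yu.
Attach evidentiality witnessed ay- → ayyu.
Attach tense remote past ik- → ikayyu.
Apply vowel harmony: ikayyu → ukayyu.
Nasal assimilation: no change.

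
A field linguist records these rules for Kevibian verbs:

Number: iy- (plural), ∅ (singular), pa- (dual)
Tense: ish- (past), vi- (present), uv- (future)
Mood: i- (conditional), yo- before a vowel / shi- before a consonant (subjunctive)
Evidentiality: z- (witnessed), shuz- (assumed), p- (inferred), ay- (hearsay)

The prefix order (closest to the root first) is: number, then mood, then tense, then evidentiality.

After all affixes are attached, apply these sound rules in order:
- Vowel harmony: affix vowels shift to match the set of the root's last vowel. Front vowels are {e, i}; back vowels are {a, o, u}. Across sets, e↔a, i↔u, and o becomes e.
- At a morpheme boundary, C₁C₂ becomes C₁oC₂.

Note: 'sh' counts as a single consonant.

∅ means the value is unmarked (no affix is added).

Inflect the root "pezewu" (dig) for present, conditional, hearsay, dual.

ayovuupapezewu

Attach number dual pa- → papezewu.
Attach mood conditional i- → ipapezewu.
Attach tense present vi- → viipapezewu.
Attach evidentiality hearsay ay- → ayviipapezewu.
Apply vowel harmony: ayviipapezewu → ayvuupapezewu.
Apply epenthesis: ayvuupapezewu → ayovuupapezewu.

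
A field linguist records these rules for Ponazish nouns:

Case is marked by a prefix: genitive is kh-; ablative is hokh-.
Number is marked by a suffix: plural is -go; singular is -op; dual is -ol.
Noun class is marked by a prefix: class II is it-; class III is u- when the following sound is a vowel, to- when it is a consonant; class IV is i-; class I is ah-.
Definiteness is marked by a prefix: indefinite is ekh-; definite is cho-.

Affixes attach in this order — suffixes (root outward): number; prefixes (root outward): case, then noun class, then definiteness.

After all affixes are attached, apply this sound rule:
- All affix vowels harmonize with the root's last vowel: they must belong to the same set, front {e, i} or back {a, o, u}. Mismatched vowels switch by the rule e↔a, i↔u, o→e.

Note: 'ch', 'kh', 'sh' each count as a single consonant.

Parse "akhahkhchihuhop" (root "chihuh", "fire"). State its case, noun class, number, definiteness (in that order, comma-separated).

Segment: ekh-ah-kh-chihuh-op.
case: kh- → genitive.
noun class: ah- → class I.
number: -op → singular.
definiteness: ekh- → indefinite.

genitive, class I, singular, indefinite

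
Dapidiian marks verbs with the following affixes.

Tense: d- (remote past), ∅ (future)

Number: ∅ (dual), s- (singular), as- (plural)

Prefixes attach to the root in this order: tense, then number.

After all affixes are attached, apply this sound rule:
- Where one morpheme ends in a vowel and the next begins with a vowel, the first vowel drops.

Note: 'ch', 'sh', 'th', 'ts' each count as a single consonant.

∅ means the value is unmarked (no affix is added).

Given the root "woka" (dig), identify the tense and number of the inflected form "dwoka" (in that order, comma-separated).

Segment: d-woka.
tense: d- → remote past.
number: ∅ → dual.

remote past, dual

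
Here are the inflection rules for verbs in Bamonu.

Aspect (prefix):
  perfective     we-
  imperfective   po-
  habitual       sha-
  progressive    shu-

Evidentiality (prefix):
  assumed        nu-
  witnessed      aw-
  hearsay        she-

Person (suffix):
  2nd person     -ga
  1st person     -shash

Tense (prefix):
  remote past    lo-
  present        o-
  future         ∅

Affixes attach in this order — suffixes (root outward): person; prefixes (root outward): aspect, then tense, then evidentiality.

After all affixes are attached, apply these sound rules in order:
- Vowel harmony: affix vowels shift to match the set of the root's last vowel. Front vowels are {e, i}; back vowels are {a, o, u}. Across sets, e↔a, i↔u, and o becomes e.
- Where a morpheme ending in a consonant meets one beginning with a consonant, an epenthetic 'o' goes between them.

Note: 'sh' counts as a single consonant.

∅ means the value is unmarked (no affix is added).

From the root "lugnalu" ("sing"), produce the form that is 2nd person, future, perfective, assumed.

nuwalugnaluga

Attach person 2nd person -ga → lugnaluga.
Attach aspect perfective we- → welugnaluga.
tense = future: zero marking, form stays welugnaluga.
Attach evidentiality assumed nu- → nuwelugnaluga.
Apply vowel harmony: nuwelugnaluga → nuwalugnaluga.
Epenthesis: no change.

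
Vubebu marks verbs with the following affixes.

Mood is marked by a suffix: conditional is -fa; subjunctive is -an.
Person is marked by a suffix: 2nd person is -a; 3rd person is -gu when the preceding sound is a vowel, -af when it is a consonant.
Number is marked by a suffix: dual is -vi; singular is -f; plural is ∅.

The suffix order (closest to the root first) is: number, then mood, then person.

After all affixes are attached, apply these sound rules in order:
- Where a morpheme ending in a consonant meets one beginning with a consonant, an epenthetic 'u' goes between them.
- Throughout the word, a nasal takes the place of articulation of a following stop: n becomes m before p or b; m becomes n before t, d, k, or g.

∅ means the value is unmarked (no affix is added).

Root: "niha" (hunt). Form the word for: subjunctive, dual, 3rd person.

Attach number dual -vi → nihavi.
Attach mood subjunctive -an → nihavian.
Attach person 3rd person -af (after consonant 'n') → nihavianaf.
Epenthesis: no change.
Nasal assimilation: no change.

nihavianaf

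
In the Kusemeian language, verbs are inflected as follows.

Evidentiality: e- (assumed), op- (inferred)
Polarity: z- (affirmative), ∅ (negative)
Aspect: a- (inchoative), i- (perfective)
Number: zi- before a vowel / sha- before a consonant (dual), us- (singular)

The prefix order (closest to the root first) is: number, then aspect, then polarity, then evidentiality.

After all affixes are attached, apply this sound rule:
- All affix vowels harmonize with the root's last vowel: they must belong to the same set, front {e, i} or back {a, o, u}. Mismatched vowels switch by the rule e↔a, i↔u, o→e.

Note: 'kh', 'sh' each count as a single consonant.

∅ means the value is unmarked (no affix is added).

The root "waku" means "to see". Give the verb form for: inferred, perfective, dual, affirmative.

opzushawaku

Attach number dual sha- (before consonant 'w') → shawaku.
Attach aspect perfective i- → ishawaku.
Attach polarity affirmative z- → zishawaku.
Attach evidentiality inferred op- → opzishawaku.
Apply vowel harmony: opzishawaku → opzushawaku.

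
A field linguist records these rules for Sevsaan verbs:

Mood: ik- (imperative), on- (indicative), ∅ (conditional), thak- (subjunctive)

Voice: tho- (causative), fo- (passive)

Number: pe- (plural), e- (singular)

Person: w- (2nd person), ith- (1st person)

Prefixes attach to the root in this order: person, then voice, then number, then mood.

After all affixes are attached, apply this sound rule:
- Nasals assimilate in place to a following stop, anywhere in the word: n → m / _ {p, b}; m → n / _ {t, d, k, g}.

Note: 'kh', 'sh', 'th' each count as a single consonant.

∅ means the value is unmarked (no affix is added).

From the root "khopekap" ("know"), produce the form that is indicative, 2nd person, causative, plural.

Attach person 2nd person w- → wkhopekap.
Attach voice causative tho- → thowkhopekap.
Attach number plural pe- → pethowkhopekap.
Attach mood indicative on- → onpethowkhopekap.
Apply nasal assimilation: onpethowkhopekap → ompethowkhopekap.

ompethowkhopekap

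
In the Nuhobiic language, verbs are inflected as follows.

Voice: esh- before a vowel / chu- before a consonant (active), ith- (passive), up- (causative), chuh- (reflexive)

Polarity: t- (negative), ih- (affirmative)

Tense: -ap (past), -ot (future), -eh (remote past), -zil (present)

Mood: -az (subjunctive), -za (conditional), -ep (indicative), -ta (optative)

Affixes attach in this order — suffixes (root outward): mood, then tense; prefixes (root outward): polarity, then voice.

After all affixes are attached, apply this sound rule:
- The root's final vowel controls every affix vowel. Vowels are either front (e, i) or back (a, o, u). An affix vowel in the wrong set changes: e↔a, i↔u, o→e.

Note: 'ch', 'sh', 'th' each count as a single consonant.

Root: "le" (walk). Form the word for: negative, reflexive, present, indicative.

Attach mood indicative -ep → leep.
Attach tense present -zil → leepzil.
Attach polarity negative t- → tleepzil.
Attach voice reflexive chuh- → chuhtleepzil.
Apply vowel harmony: chuhtleepzil → chihtleepzil.

chihtleepzil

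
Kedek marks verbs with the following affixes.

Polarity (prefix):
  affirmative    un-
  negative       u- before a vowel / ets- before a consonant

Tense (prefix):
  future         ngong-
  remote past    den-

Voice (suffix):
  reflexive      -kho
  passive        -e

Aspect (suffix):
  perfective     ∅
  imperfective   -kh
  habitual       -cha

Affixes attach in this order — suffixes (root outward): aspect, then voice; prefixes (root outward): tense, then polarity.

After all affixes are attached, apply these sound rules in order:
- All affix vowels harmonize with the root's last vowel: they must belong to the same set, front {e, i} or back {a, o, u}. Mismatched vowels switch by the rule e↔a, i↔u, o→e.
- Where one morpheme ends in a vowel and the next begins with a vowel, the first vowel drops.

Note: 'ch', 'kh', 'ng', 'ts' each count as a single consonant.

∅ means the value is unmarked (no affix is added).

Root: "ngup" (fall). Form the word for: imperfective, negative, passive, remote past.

atsdanngupkha

Attach aspect imperfective -kh → ngupkh.
Attach tense remote past den- → denngupkh.
Attach voice passive -e → denngupkhe.
Attach polarity negative ets- (before consonant 'd') → etsdenngupkhe.
Apply vowel harmony: etsdenngupkhe → atsdanngupkha.
Vowel deletion: no change.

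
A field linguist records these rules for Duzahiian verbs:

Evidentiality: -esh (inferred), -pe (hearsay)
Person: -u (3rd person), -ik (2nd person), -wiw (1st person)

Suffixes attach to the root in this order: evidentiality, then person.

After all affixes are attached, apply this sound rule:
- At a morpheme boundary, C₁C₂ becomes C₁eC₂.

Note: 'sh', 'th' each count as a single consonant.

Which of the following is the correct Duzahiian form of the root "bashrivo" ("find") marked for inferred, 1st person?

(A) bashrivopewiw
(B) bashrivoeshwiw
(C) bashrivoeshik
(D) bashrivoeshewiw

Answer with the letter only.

Attach evidentiality inferred -esh → bashrivoesh.
Attach person 1st person -wiw → bashrivoeshwiw.
Apply epenthesis: bashrivoeshwiw → bashrivoeshewiw.
So the correct form is bashrivoeshewiw, option (D).
(B) bashrivoeshwiw is wrong: it fails to apply the sound rule(s).
(C) bashrivoeshik is wrong: it uses 2nd person instead of 1st person for person.
(A) bashrivopewiw is wrong: it uses hearsay instead of inferred for evidentiality.

D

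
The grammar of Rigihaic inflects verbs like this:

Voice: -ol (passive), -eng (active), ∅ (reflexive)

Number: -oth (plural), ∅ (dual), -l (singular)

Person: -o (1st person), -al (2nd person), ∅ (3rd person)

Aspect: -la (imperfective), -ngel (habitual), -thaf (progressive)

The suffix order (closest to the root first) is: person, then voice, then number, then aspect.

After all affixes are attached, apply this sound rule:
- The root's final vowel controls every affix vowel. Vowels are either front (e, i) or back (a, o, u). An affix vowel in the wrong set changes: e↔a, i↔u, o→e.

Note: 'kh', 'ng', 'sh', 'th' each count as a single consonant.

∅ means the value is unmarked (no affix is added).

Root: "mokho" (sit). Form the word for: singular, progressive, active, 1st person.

Attach person 1st person -o → mokhoo.
Attach voice active -eng → mokhooeng.
Attach number singular -l → mokhooengl.
Attach aspect progressive -thaf → mokhooenglthaf.
Apply vowel harmony: mokhooenglthaf → mokhooanglthaf.

mokhooanglthaf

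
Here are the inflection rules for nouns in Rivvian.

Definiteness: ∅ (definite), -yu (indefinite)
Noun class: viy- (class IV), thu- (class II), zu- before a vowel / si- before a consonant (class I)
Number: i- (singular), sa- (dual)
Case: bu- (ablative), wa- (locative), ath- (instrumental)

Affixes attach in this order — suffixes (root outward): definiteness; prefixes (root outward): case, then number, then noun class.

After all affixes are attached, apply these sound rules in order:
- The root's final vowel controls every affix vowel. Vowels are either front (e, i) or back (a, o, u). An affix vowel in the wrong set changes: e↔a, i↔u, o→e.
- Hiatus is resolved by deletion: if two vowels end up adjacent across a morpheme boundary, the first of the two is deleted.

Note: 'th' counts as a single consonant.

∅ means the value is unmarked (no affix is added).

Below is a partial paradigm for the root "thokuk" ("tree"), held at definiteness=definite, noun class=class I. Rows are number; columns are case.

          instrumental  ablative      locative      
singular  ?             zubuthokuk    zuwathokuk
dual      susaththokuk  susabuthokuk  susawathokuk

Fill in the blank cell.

definiteness = definite: zero marking, form stays thokuk.
Attach case instrumental ath- → aththokuk.
Attach number singular i- → iaththokuk.
Attach noun class class I zu- (before vowel 'i') → zuiaththokuk.
Apply vowel harmony: zuiaththokuk → zuuaththokuk.
Apply vowel deletion: zuuaththokuk → zaththokuk.

zaththokuk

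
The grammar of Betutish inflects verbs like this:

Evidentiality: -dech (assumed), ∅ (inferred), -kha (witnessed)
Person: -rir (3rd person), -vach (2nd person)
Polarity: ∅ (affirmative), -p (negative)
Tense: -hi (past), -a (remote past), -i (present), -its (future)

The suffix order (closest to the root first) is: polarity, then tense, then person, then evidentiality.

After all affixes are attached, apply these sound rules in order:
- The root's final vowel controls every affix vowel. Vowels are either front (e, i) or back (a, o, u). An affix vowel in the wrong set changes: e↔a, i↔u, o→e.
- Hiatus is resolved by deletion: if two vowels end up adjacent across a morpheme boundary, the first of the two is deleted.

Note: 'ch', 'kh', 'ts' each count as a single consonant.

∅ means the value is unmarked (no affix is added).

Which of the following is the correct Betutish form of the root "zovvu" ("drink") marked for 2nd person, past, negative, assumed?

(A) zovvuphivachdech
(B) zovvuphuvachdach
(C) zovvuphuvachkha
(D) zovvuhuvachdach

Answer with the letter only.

B

Attach polarity negative -p → zovvup.
Attach tense past -hi → zovvuphi.
Attach person 2nd person -vach → zovvuphivach.
Attach evidentiality assumed -dech → zovvuphivachdech.
Apply vowel harmony: zovvuphivachdech → zovvuphuvachdach.
Vowel deletion: no change.
So the correct form is zovvuphuvachdach, option (B).
(C) zovvuphuvachkha is wrong: it uses witnessed instead of assumed for evidentiality.
(D) zovvuhuvachdach is wrong: it uses affirmative instead of negative for polarity.
(A) zovvuphivachdech is wrong: it fails to apply the sound rule(s).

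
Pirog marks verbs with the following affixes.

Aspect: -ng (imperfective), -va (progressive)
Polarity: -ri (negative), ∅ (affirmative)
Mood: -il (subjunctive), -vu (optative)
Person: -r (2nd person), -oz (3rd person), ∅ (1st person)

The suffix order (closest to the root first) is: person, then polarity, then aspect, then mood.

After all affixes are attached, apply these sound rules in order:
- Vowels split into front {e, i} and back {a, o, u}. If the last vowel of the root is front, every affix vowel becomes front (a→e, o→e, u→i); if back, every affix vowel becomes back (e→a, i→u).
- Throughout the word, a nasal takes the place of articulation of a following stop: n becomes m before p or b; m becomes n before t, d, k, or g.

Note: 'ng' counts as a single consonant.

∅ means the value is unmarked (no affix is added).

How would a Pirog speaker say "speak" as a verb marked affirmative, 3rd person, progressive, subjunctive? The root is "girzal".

Attach person 3rd person -oz → girzaloz.
polarity = affirmative: zero marking, form stays girzaloz.
Attach aspect progressive -va → girzalozva.
Attach mood subjunctive -il → girzalozvail.
Apply vowel harmony: girzalozvail → girzalozvaul.
Nasal assimilation: no change.

girzalozvaul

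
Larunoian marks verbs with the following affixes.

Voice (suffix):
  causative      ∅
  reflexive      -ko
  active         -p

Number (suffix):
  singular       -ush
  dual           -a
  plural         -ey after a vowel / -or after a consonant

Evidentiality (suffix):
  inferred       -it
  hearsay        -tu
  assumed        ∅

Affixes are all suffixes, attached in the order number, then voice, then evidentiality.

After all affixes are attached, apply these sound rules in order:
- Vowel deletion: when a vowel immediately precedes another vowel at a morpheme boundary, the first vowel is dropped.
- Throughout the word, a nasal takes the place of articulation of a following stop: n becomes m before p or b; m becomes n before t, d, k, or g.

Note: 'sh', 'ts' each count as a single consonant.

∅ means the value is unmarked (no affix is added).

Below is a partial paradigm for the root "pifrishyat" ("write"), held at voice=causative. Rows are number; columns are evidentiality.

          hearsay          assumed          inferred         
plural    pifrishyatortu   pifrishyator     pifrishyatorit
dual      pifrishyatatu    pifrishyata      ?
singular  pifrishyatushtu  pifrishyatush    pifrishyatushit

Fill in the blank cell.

pifrishyatit

Attach number dual -a → pifrishyata.
voice = causative: zero marking, form stays pifrishyata.
Attach evidentiality inferred -it → pifrishyatait.
Apply vowel deletion: pifrishyatait → pifrishyatit.
Nasal assimilation: no change.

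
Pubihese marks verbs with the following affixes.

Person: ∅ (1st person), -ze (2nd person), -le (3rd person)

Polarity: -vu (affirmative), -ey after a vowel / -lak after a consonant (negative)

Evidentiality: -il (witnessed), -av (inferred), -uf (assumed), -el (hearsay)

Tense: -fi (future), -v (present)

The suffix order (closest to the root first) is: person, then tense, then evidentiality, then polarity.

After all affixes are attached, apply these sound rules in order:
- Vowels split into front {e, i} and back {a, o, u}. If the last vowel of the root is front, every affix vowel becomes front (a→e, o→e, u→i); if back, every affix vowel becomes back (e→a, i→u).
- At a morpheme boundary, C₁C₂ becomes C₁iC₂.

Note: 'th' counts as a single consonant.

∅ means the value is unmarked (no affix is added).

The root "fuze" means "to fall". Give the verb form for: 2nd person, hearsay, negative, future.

fuzezefielilek

Attach person 2nd person -ze → fuzeze.
Attach tense future -fi → fuzezefi.
Attach evidentiality hearsay -el → fuzezefiel.
Attach polarity negative -lak (after consonant 'l') → fuzezefiellak.
Apply vowel harmony: fuzezefiellak → fuzezefiellek.
Apply epenthesis: fuzezefiellek → fuzezefielilek.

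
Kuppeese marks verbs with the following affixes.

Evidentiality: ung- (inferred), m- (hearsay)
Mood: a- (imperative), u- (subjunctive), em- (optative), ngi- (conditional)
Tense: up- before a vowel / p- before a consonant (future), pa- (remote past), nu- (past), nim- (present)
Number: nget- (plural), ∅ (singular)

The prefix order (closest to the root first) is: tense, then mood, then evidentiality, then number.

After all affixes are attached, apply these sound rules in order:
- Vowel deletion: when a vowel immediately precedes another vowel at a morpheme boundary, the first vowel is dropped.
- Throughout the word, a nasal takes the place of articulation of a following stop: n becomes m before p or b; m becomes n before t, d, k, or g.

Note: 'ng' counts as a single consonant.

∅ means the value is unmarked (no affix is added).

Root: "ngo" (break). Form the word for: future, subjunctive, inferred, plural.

Attach tense future p- (before consonant 'ng') → pngo.
Attach mood subjunctive u- → upngo.
Attach evidentiality inferred ung- → ungupngo.
Attach number plural nget- → ngetungupngo.
Vowel deletion: no change.
Nasal assimilation: no change.

ngetungupngo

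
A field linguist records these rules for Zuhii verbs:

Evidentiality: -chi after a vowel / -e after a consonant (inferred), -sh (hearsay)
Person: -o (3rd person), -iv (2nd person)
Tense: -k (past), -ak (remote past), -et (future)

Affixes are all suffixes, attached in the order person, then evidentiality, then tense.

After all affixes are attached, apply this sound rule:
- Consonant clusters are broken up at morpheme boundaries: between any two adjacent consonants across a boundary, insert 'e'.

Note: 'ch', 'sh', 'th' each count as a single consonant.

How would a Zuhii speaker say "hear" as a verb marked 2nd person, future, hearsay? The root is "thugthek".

thugthekiveshet

Attach person 2nd person -iv → thugthekiv.
Attach evidentiality hearsay -sh → thugthekivsh.
Attach tense future -et → thugthekivshet.
Apply epenthesis: thugthekivshet → thugthekiveshet.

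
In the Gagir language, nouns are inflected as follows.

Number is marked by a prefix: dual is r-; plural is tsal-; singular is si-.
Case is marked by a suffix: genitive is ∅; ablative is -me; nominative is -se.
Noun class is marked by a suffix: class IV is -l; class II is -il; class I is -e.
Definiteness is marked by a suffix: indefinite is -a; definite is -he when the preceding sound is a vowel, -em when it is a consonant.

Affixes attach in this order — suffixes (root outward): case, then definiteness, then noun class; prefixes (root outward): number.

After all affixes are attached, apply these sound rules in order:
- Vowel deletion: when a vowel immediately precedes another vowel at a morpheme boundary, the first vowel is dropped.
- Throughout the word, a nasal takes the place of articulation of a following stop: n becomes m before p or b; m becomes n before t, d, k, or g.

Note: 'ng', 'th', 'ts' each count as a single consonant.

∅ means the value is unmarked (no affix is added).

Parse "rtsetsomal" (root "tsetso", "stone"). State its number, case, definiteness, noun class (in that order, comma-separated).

Segment: r-tsetso-me-a-l.
number: r- → dual.
case: -me → ablative.
definiteness: -a → indefinite.
noun class: -l → class IV.

dual, ablative, indefinite, class IV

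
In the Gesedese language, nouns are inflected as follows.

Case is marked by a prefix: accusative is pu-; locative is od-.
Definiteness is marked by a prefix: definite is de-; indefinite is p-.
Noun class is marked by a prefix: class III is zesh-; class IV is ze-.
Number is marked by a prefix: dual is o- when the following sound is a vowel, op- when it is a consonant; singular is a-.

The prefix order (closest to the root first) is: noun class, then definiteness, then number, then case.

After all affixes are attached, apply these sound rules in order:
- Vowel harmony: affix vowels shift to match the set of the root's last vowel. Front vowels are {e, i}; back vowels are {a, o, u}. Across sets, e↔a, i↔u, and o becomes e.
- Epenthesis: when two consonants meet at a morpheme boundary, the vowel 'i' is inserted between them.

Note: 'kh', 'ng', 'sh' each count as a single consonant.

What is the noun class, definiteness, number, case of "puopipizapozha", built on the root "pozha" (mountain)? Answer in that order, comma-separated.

class IV, indefinite, dual, accusative

Segment: pu-op-p-ze-pozha.
noun class: ze- → class IV.
definiteness: p- → indefinite.
number: o/op- → dual.
case: pu- → accusative.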